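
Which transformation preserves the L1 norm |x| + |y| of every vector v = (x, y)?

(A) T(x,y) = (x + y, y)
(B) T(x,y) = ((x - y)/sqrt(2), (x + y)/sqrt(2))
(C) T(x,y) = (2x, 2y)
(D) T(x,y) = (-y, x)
D

A transformation preserves a norm if ||T(v)|| = ||v|| for every v; a single vector where the norm changes rules an option out.

(A) T(x,y) = (x + y, y): v = (0, 1) has norm |0| + |1| = 1, but T(v) = (1, 1) has norm 2 -- not preserved.
(B) T(x,y) = ((x - y)/sqrt(2), (x + y)/sqrt(2)): v = (1, 0) has norm |1| + |0| = 1, but T(v) = (sqrt(2)/2, sqrt(2)/2) has norm sqrt(2) -- not preserved.
(C) T(x,y) = (2x, 2y): v = (1, 0) has norm |1| + |0| = 1, but T(v) = (2, 0) has norm 2 -- not preserved.
(D) T(x,y) = (-y, x): preserves the norm -- it only permutes the coordinates and/or flips signs, which leaves |x| + |y| unchanged.

Therefore the answer is (D).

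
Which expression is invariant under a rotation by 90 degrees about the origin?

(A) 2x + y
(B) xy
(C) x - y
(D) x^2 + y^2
D

A rotation by 90 degrees sends (x, y) to (-y, x).
Substitute the transformed coordinates into each option and compare with the original:
(A) 2x + y  ->  2(-y) + (x) = x - 2y   [differs from 2x + y: not invariant]
(B) xy  ->  (-y)(x) = -xy   [differs from xy: not invariant]
(C) x - y  ->  (-y) - (x) = -x - y   [differs from x - y: not invariant]
(D) x^2 + y^2  ->  (-y)^2 + (x)^2 = x^2 + y^2   [equals x^2 + y^2: invariant]

Only option (D), x^2 + y^2, is unchanged by the transformation.
Geometrically, x^2 + y^2 is the squared distance from the origin, which every rotation about the origin preserves.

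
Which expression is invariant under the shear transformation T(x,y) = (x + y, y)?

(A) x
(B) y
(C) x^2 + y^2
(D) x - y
B

Under the shear T(x,y) = (x + y, y):
Substitute the transformed coordinates into each option and compare with the original:
(A) x  ->  (x + y) = x + y   [differs from x: not invariant]
(B) y  ->  (y) = y   [equals y: invariant]
(C) x^2 + y^2  ->  (x + y)^2 + (y)^2 = x^2 + 2xy + 2y^2   [differs from x^2 + y^2: not invariant]
(D) x - y  ->  (x + y) - (y) = x   [differs from x - y: not invariant]

Only option (B), y, is unchanged by the transformation.
A horizontal shear moves points parallel to the x-axis, so the y-coordinate (and any function of y alone) is unchanged.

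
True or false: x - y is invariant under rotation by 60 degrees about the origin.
False

Applying rotation by 60 degrees: x' = x*cos(60 degrees) - y*sin(60 degrees) = x/2 - sqrt(3)y/2, y' = x*sin(60 degrees) + y*cos(60 degrees) = sqrt(3)x/2 + y/2

Substituting into x - y:
(x/2 - sqrt(3)y/2) - (sqrt(3)x/2 + y/2)
= -sqrt(3)x/2 + x/2 - sqrt(3)y/2 - y/2

This differs from the original expression x - y, so it is NOT invariant.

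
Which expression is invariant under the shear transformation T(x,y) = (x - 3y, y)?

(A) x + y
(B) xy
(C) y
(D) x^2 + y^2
C

Under the shear T(x,y) = (x - 3y, y):
Substitute the transformed coordinates into each option and compare with the original:
(A) x + y  ->  (x - 3y) + (y) = x - 2y   [differs from x + y: not invariant]
(B) xy  ->  (x - 3y)(y) = xy - 3y^2   [differs from xy: not invariant]
(C) y  ->  (y) = y   [equals y: invariant]
(D) x^2 + y^2  ->  (x - 3y)^2 + (y)^2 = x^2 - 6xy + 10y^2   [differs from x^2 + y^2: not invariant]

Only option (C), y, is unchanged by the transformation.
A horizontal shear moves points parallel to the x-axis, so the y-coordinate (and any function of y alone) is unchanged.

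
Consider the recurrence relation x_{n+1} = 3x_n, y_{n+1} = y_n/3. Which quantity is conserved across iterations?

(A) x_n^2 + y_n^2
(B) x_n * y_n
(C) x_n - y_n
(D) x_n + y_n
B

For the recurrence x_{n+1} = 3x_n, y_{n+1} = y_n/3:

x_{n+1} * y_{n+1} = (3x_n) * (y_n/3) = x_n * y_n
The product is conserved.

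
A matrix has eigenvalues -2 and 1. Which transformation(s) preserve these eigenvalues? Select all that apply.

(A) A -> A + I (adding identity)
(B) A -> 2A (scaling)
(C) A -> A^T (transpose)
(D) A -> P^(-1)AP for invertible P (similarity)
C and D

Eigenvalues are preserved by:
1. Similarity transformations: A -> P^(-1)AP (same characteristic polynomial)
2. Transpose: A^T has the same eigenvalues as A

Eigenvalues are NOT preserved by:
- Adding identity: eigenvalues become -2+1, 1+1
- Scaling: eigenvalues become -4, 2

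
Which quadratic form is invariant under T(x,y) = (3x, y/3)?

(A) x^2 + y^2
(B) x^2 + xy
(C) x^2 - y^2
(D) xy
D

T multiplies x by 3 and divides y by 3.
Substitute the transformed coordinates into each option and compare with the original:
(A) x^2 + y^2  ->  (3x)^2 + (y/3)^2 = 9x^2 + y^2/9   [differs from x^2 + y^2: not invariant]
(B) x^2 + xy  ->  (3x)^2 + (3x)(y/3) = 9x^2 + xy   [differs from x^2 + xy: not invariant]
(C) x^2 - y^2  ->  (3x)^2 - (y/3)^2 = 9x^2 - y^2/9   [differs from x^2 - y^2: not invariant]
(D) xy  ->  (3x)(y/3) = xy   [equals xy: invariant]

Only option (D), xy, is unchanged by the transformation.
The factors 3 and 1/3 cancel only in the pure product xy.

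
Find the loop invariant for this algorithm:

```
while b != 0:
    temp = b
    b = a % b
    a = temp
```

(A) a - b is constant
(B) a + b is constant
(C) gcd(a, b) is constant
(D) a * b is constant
C

A loop invariant must hold before the first iteration and be re-established by every execution of the body.

(C) gcd(a, b) is constant: One iteration replaces (a, b) by (b, a mod b). Since a mod b = a - q*b for an integer q, any common divisor of a and b divides b and a mod b, and conversely; hence gcd(b, a mod b) = gcd(a, b). For instance (38, 8) -> (8, 6) keeps gcd = 2. At exit b = 0 and a = gcd of the original inputs.

The other options fail:
(A) a - b is constant: e.g. (a, b) = (38, 8) -> (8, 6): the difference goes from 30 to 2.
(B) a + b is constant: e.g. (a, b) = (38, 8) -> (8, 6): the sum goes from 46 to 14.
(D) a * b is constant: e.g. (a, b) = (38, 8) -> (8, 6): the product goes from 304 to 48.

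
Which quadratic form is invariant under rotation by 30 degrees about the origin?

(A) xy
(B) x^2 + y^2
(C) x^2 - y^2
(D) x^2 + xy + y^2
B

Rotation by 30 degrees sends (x, y) to (sqrt(3)x/2 - y/2, x/2 + sqrt(3)y/2).
Substitute the transformed coordinates into each option and compare with the original:
(A) xy  ->  (sqrt(3)x/2 - y/2)(x/2 + sqrt(3)y/2) = sqrt(3)x^2/4 + xy/2 - sqrt(3)y^2/4   [differs from xy: not invariant]
(B) x^2 + y^2  ->  (sqrt(3)x/2 - y/2)^2 + (x/2 + sqrt(3)y/2)^2 = x^2 + y^2   [equals x^2 + y^2: invariant]
(C) x^2 - y^2  ->  (sqrt(3)x/2 - y/2)^2 - (x/2 + sqrt(3)y/2)^2 = x^2/2 - sqrt(3)xy - y^2/2   [differs from x^2 - y^2: not invariant]
(D) x^2 + xy + y^2  ->  (sqrt(3)x/2 - y/2)^2 + (sqrt(3)x/2 - y/2)(x/2 + sqrt(3)y/2) + (x/2 + sqrt(3)y/2)^2 = sqrt(3)x^2/4 + x^2 + xy/2 - sqrt(3)y^2/4 + y^2   [differs from x^2 + xy + y^2: not invariant]

Only option (B), x^2 + y^2, is unchanged by the transformation.
x^2 + y^2 is the squared distance from the origin, which rotations preserve.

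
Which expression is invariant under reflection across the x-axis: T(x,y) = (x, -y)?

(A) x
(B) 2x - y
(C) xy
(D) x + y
A

The map is reflection across the x-axis: T(x,y) = (x, -y).
Substitute the transformed coordinates into each option and compare with the original:
(A) x  ->  (x) = x   [equals x: invariant]
(B) 2x - y  ->  2(x) - (-y) = 2x + y   [differs from 2x - y: not invariant]
(C) xy  ->  (x)(-y) = -xy   [differs from xy: not invariant]
(D) x + y  ->  (x) + (-y) = x - y   [differs from x + y: not invariant]

Only option (A), x, is unchanged by the transformation.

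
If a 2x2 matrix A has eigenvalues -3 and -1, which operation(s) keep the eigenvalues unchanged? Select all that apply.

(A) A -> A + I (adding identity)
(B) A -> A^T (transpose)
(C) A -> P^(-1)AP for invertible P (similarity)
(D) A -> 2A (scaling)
B and C

Eigenvalues are preserved by:
1. Similarity transformations: A -> P^(-1)AP (same characteristic polynomial)
2. Transpose: A^T has the same eigenvalues as A

Eigenvalues are NOT preserved by:
- Adding identity: eigenvalues become -3+1, -1+1
- Scaling: eigenvalues become -6, -2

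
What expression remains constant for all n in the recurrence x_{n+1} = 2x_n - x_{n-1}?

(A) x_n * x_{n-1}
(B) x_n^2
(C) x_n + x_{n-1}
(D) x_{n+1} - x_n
D

For the recurrence x_{n+1} = 2x_n - x_{n-1}:

If x_{n+1} = 2x_n - x_{n-1}, then:
x_{n+1} - x_n = x_n - x_{n-1}
The first difference is constant throughout the sequence.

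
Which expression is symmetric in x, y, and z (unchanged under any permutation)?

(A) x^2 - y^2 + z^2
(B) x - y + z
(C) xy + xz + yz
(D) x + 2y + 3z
C

A symmetric expression is unchanged when the variables are permuted; here the transformation to test is the swap (x, y) -> (y, x).
A symmetric expression must survive every permutation; the single swap x <-> y already eliminates the distractors, and the keyed expression is also unchanged by x <-> z and y <-> z (each variable enters it in exactly the same way).
Substitute the transformed coordinates into each option and compare with the original:
(A) x^2 - y^2 + z^2  ->  (y)^2 - (x)^2 + z^2 = -x^2 + y^2 + z^2   [differs from x^2 - y^2 + z^2: not invariant]
(B) x - y + z  ->  (y) - (x) + z = -x + y + z   [differs from x - y + z: not invariant]
(C) xy + xz + yz  ->  (y)(x) + (y)z + (x)z = xy + xz + yz   [equals xy + xz + yz: invariant]
(D) x + 2y + 3z  ->  (y) + 2(x) + 3z = 2x + y + 3z   [differs from x + 2y + 3z: not invariant]

Only option (C), xy + xz + yz, is unchanged by the transformation.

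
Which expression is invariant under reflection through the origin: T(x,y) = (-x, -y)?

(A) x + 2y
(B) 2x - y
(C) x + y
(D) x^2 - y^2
D

The map is reflection through the origin: T(x,y) = (-x, -y).
Substitute the transformed coordinates into each option and compare with the original:
(A) x + 2y  ->  (-x) + 2(-y) = -x - 2y   [differs from x + 2y: not invariant]
(B) 2x - y  ->  2(-x) - (-y) = -2x + y   [differs from 2x - y: not invariant]
(C) x + y  ->  (-x) + (-y) = -x - y   [differs from x + y: not invariant]
(D) x^2 - y^2  ->  (-x)^2 - (-y)^2 = x^2 - y^2   [equals x^2 - y^2: invariant]

Only option (D), x^2 - y^2, is unchanged by the transformation.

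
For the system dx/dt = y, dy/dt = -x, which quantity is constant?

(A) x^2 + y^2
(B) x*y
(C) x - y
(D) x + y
A

A first integral I satisfies dI/dt = 0 along every solution. Differentiate each option and use the equation of motion:
(A) d/dt[x^2 + y^2] = 2x*dx/dt + 2y*dy/dt = 2x*y + 2y*(-x) = 0
(B) d/dt[x*y] = (dx/dt)y + x(dy/dt) = y^2 - x^2, not identically 0
(C) d/dt[x - y] = y - (-x) = x + y, not identically 0
(D) d/dt[x + y] = y + (-x) = y - x, not identically 0

Only (A) has zero time-derivative. So x^2 + y^2 (the squared radius; trajectories are circles) is the conserved quantity.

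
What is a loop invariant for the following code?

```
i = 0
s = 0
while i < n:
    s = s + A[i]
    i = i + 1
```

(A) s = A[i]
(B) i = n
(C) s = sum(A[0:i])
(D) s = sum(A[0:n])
C

A loop invariant must hold before the first iteration and be re-established by every execution of the body.

(C) s = sum(A[0:i]): Initially i = 0 and s = 0 = sum of the empty slice A[0:0]. If s = sum(A[0:i]) holds at the top of an iteration, the body sets s to sum(A[0:i]) + A[i] = sum(A[0:i+1]) and then i to i+1, so s = sum(A[0:i]) holds again. At exit i = n, giving s = sum(A[0:n]).

The other options fail:
(A) s = A[i]: after the first iteration s = A[0] but i = 1, so s = A[i] compares s with the wrong element (and fails in general).
(B) i = n: false initially (i = 0); it is the exit condition, not an invariant.
(D) s = sum(A[0:n]): false before the loop (s = 0, not the full sum) -- it only becomes true at exit.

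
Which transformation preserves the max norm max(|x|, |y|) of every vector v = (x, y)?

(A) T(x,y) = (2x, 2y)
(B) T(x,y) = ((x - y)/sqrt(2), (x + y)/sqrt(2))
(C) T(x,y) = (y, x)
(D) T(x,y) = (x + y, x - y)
C

A transformation preserves a norm if ||T(v)|| = ||v|| for every v; a single vector where the norm changes rules an option out.

(A) T(x,y) = (2x, 2y): v = (1, 0) has norm max(|1|, |0|) = 1, but T(v) = (2, 0) has norm 2 -- not preserved.
(B) T(x,y) = ((x - y)/sqrt(2), (x + y)/sqrt(2)): v = (1, 0) has norm max(|1|, |0|) = 1, but T(v) = (sqrt(2)/2, sqrt(2)/2) has norm sqrt(2)/2 -- not preserved.
(C) T(x,y) = (y, x): preserves the norm -- it only permutes the coordinates and/or flips signs, which leaves max(|x|, |y|) unchanged.
(D) T(x,y) = (x + y, x - y): v = (1, 1) has norm max(|1|, |1|) = 1, but T(v) = (2, 0) has norm 2 -- not preserved.

Therefore the answer is (C).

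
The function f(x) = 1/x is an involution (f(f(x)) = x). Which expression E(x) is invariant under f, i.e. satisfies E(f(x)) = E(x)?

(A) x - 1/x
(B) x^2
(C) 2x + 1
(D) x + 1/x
D

Replace x by f(x) = 1/x in each option and simplify. As a quick numerical cross-check, also compare E(4) with E(f(4)) = E(1/4).

(A) x - 1/x  ->  (1/x) - 1/(1/x) = -x + 1/x; check: E(4) = 15/4 but E(1/4) = -15/4.   [not invariant]
(B) x^2  ->  (1/x)^2 = x^(-2); check: E(4) = 16 but E(1/4) = 1/16.   [not invariant]
(C) 2x + 1  ->  2(1/x) + 1 = (x + 2)/x; check: E(4) = 9 but E(1/4) = 3/2.   [not invariant]
(D) x + 1/x  ->  (1/x) + 1/(1/x), which simplifies back to x + 1/x; check: E(4) = 17/4, E(1/4) = 17/4.   [invariant]

Only (D) is unchanged. E is symmetric under swapping x with f(x) = 1/x, which is exactly what an involution does.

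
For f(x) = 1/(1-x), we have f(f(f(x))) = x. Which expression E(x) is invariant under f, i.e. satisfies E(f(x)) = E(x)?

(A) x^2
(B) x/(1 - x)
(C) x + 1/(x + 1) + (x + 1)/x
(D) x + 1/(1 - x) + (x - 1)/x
D

Replace x by f(x) = 1/(1 - x) in each option and simplify. As a quick numerical cross-check, also compare E(4) with E(f(4)) = E(-1/3).

(A) x^2  ->  (1/(1 - x))^2 = (x - 1)^(-2); check: E(4) = 16 but E(-1/3) = 1/9.   [not invariant]
(B) x/(1 - x)  ->  (1/(1 - x))/(1 - (1/(1 - x))) = -1/x; check: E(4) = -4/3 but E(-1/3) = -1/4.   [not invariant]
(C) x + 1/(x + 1) + (x + 1)/x  ->  (1/(1 - x)) + 1/((1/(1 - x)) + 1) + ((1/(1 - x)) + 1)/(1/(1 - x)) = (-x^3 + 6x^2 - 11x + 7)/(x^2 - 3x + 2); check: E(4) = 109/20 but E(-1/3) = -5/6.   [not invariant]
(D) x + 1/(1 - x) + (x - 1)/x  ->  (1/(1 - x)) + 1/(1 - (1/(1 - x))) + ((1/(1 - x)) - 1)/(1/(1 - x)), which simplifies back to x + 1/(1 - x) + (x - 1)/x; check: E(4) = 53/12, E(-1/3) = 53/12.   [invariant]

Only (D) is unchanged. Indeed f(f(x)) = 1/(1 - 1/(1-x)) = (1-x)/(-x) = (x-1)/x, so E(x) = x + f(x) + f(f(x)) is the sum over the whole 3-cycle; applying f just permutes the three terms cyclically (x -> f(x) -> f(f(x)) -> x), leaving the sum unchanged.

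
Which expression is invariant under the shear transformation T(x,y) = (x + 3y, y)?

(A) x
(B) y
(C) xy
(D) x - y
B

Under the shear T(x,y) = (x + 3y, y):
Substitute the transformed coordinates into each option and compare with the original:
(A) x  ->  (x + 3y) = x + 3y   [differs from x: not invariant]
(B) y  ->  (y) = y   [equals y: invariant]
(C) xy  ->  (x + 3y)(y) = xy + 3y^2   [differs from xy: not invariant]
(D) x - y  ->  (x + 3y) - (y) = x + 2y   [differs from x - y: not invariant]

Only option (B), y, is unchanged by the transformation.
A horizontal shear moves points parallel to the x-axis, so the y-coordinate (and any function of y alone) is unchanged.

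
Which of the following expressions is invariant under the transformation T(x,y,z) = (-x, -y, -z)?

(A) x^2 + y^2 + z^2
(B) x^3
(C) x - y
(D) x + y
A

Apply T(x,y,z) = (-x, -y, -z) to each option, i.e. replace (x, y, z) by the transformed coordinates.
Substitute the transformed coordinates into each option and compare with the original:
(A) x^2 + y^2 + z^2  ->  (-x)^2 + (-y)^2 + (-z)^2 = x^2 + y^2 + z^2   [equals x^2 + y^2 + z^2: invariant]
(B) x^3  ->  (-x)^3 = -x^3   [differs from x^3: not invariant]
(C) x - y  ->  (-x) - (-y) = -x + y   [differs from x - y: not invariant]
(D) x + y  ->  (-x) + (-y) = -x - y   [differs from x + y: not invariant]

Only option (A), x^2 + y^2 + z^2, is unchanged by the transformation.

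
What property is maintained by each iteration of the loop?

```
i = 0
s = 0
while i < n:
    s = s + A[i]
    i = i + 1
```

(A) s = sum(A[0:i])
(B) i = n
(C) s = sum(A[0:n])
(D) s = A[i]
A

A loop invariant must hold before the first iteration and be re-established by every execution of the body.

(A) s = sum(A[0:i]): Initially i = 0 and s = 0 = sum of the empty slice A[0:0]. If s = sum(A[0:i]) holds at the top of an iteration, the body sets s to sum(A[0:i]) + A[i] = sum(A[0:i+1]) and then i to i+1, so s = sum(A[0:i]) holds again. At exit i = n, giving s = sum(A[0:n]).

The other options fail:
(B) i = n: false initially (i = 0); it is the exit condition, not an invariant.
(C) s = sum(A[0:n]): false before the loop (s = 0, not the full sum) -- it only becomes true at exit.
(D) s = A[i]: after the first iteration s = A[0] but i = 1, so s = A[i] compares s with the wrong element (and fails in general).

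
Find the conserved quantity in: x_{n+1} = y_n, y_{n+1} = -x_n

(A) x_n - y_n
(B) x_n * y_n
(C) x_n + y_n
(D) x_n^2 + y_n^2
D

For the recurrence x_{n+1} = y_n, y_{n+1} = -x_n:

x_{n+1}^2 + y_{n+1}^2 = y_n^2 + (-x_n)^2 = x_n^2 + y_n^2
The sum of squares is conserved (like energy in a harmonic oscillator).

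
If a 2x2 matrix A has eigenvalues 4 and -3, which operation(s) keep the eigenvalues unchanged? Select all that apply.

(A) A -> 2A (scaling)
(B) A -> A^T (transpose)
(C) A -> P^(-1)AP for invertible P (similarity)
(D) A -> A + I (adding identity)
B and C

Eigenvalues are preserved by:
1. Similarity transformations: A -> P^(-1)AP (same characteristic polynomial)
2. Transpose: A^T has the same eigenvalues as A

Eigenvalues are NOT preserved by:
- Adding identity: eigenvalues become 4+1, -3+1
- Scaling: eigenvalues become 8, -6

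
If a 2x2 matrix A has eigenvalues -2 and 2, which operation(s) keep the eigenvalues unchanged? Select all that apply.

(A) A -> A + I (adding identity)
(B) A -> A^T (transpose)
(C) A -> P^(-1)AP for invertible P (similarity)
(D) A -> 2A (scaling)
B and C

Eigenvalues are preserved by:
1. Similarity transformations: A -> P^(-1)AP (same characteristic polynomial)
2. Transpose: A^T has the same eigenvalues as A

Eigenvalues are NOT preserved by:
- Adding identity: eigenvalues become -2+1, 2+1
- Scaling: eigenvalues become -4, 4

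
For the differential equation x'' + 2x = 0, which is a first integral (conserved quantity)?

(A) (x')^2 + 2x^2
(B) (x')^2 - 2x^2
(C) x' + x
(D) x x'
A

A first integral I satisfies dI/dt = 0 along every solution. Differentiate each option and use the equation of motion:
(A) d/dt[(x')^2 + 2x^2] = 2x'x'' + 4x x' = 2x'(-2x) + 4x x' = 0
(B) d/dt[(x')^2 - 2x^2] = 2x'x'' - 4x x' = -8x x', not identically 0
(C) d/dt[x' + x] = x'' + x' = -2x + x', not identically 0
(D) d/dt[x x'] = (x')^2 + x x'' = (x')^2 - 2x^2, not identically 0

Only (A) has zero time-derivative. So the energy-like quantity (x')^2 + 2x^2 is the first integral.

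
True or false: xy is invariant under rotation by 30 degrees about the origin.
False

Applying rotation by 30 degrees: x' = x*cos(30 degrees) - y*sin(30 degrees) = sqrt(3)x/2 - y/2, y' = x*sin(30 degrees) + y*cos(30 degrees) = x/2 + sqrt(3)y/2

Substituting into xy:
(sqrt(3)x/2 - y/2)(x/2 + sqrt(3)y/2)
= sqrt(3)x^2/4 + xy/2 - sqrt(3)y^2/4

This differs from the original expression xy, so it is NOT invariant.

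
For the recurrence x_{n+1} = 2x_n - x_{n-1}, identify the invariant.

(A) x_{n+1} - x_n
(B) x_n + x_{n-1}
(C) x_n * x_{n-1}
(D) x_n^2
A

For the recurrence x_{n+1} = 2x_n - x_{n-1}:

If x_{n+1} = 2x_n - x_{n-1}, then:
x_{n+1} - x_n = x_n - x_{n-1}
The first difference is constant throughout the sequence.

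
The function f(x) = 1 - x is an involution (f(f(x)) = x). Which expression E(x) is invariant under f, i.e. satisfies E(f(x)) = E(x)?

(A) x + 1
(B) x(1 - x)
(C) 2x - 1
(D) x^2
B

Replace x by f(x) = 1 - x in each option and simplify. As a quick numerical cross-check, also compare E(3) with E(f(3)) = E(-2).

(A) x + 1  ->  (1 - x) + 1 = 2 - x; check: E(3) = 4 but E(-2) = -1.   [not invariant]
(B) x(1 - x)  ->  (1 - x)(1 - (1 - x)), which simplifies back to x(1 - x); check: E(3) = -6, E(-2) = -6.   [invariant]
(C) 2x - 1  ->  2(1 - x) - 1 = 1 - 2x; check: E(3) = 5 but E(-2) = -5.   [not invariant]
(D) x^2  ->  (1 - x)^2 = (x - 1)^2; check: E(3) = 9 but E(-2) = 4.   [not invariant]

Only (B) is unchanged. E is symmetric under swapping x with f(x) = 1 - x, which is exactly what an involution does.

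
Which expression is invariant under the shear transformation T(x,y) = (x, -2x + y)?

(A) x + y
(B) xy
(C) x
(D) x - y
C

Under the shear T(x,y) = (x, -2x + y):
Substitute the transformed coordinates into each option and compare with the original:
(A) x + y  ->  (x) + (-2x + y) = -x + y   [differs from x + y: not invariant]
(B) xy  ->  (x)(-2x + y) = -2x^2 + xy   [differs from xy: not invariant]
(C) x  ->  (x) = x   [equals x: invariant]
(D) x - y  ->  (x) - (-2x + y) = 3x - y   [differs from x - y: not invariant]

Only option (C), x, is unchanged by the transformation.
A vertical shear moves points parallel to the y-axis, so the x-coordinate (and any function of x alone) is unchanged.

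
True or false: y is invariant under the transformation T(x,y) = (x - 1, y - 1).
False

Substitute T(x,y) = (x - 1, y - 1) into the expression and compare with the original.

Original: y
After applying T: (y - 1) = y - 1

This differs from the original y (difference: -1), so the expression is NOT invariant.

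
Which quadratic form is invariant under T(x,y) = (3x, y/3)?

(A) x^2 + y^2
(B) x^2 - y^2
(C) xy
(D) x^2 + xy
C

T multiplies x by 3 and divides y by 3.
Substitute the transformed coordinates into each option and compare with the original:
(A) x^2 + y^2  ->  (3x)^2 + (y/3)^2 = 9x^2 + y^2/9   [differs from x^2 + y^2: not invariant]
(B) x^2 - y^2  ->  (3x)^2 - (y/3)^2 = 9x^2 - y^2/9   [differs from x^2 - y^2: not invariant]
(C) xy  ->  (3x)(y/3) = xy   [equals xy: invariant]
(D) x^2 + xy  ->  (3x)^2 + (3x)(y/3) = 9x^2 + xy   [differs from x^2 + xy: not invariant]

Only option (C), xy, is unchanged by the transformation.
The factors 3 and 1/3 cancel only in the pure product xy.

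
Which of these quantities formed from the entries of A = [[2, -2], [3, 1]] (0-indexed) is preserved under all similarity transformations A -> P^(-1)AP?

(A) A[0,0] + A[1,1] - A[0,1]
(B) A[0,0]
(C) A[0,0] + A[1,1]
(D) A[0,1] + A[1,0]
C

A[0,0] + A[1,1] is the trace of A. By the cyclic property of the trace, tr(P^(-1)AP) = tr(APP^(-1)) = tr(A), so it is the same for every matrix similar to A.

The other combinations are not similarity invariants. For example, take P = [[1, 1], [1, 2]] (det P = 1), so P^(-1) = [[2, -1], [-1, 1]] and
B = P^(-1)AP = [[-4, -9], [4, 7]].
Evaluating each option on A and on B:
(A) A[0,0] + A[1,1] - A[0,1]: 5 for A, 12 for B -> changes
(B) A[0,0]: 2 for A, -4 for B -> changes
(C) A[0,0] + A[1,1]: 3 for A, 3 for B -> unchanged
(D) A[0,1] + A[1,0]: 1 for A, -5 for B -> changes

Only (C) A[0,0] + A[1,1] = 3 survives (and it does so for every P, not just this one), so it is the invariant.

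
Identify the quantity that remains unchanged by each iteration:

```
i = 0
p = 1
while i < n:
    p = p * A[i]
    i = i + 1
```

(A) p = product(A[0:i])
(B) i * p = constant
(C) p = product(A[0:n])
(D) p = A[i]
A

A loop invariant must hold before the first iteration and be re-established by every execution of the body.

(A) p = product(A[0:i]): Initially i = 0 and p = 1 = product of the empty slice A[0:0]. If p = product(A[0:i]) holds at the top of an iteration, the body sets p to product(A[0:i]) * A[i] = product(A[0:i+1]) and then i to i+1, so the property is restored. At exit i = n, giving p = product(A[0:n]).

The other options fail:
(B) i * p = constant: initially i * p = 0, but after one iteration it is 1 * A[0], which is nonzero in general.
(C) p = product(A[0:n]): false before the loop (p = 1, not the full product) -- it only becomes true at exit.
(D) p = A[i]: after the first iteration p = A[0] but i = 1; in general p is a product of several elements, not a single one.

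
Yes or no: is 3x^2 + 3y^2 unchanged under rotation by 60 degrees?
Yes

Applying rotation by 60 degrees: x' = x*cos(60 degrees) - y*sin(60 degrees) = x/2 - sqrt(3)y/2, y' = x*sin(60 degrees) + y*cos(60 degrees) = sqrt(3)x/2 + y/2

Substituting into 3x^2 + 3y^2:
3(x/2 - sqrt(3)y/2)^2 + 3(sqrt(3)x/2 + y/2)^2
= 3x^2 + 3y^2

This equals the original expression 3x^2 + 3y^2, so it IS invariant.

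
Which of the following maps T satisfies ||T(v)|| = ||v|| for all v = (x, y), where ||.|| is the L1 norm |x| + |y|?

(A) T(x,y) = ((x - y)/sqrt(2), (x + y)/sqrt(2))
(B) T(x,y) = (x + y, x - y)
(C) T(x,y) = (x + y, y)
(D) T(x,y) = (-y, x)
D

A transformation preserves a norm if ||T(v)|| = ||v|| for every v; a single vector where the norm changes rules an option out.

(A) T(x,y) = ((x - y)/sqrt(2), (x + y)/sqrt(2)): v = (1, 0) has norm |1| + |0| = 1, but T(v) = (sqrt(2)/2, sqrt(2)/2) has norm sqrt(2) -- not preserved.
(B) T(x,y) = (x + y, x - y): v = (1, 0) has norm |1| + |0| = 1, but T(v) = (1, 1) has norm 2 -- not preserved.
(C) T(x,y) = (x + y, y): v = (0, 1) has norm |0| + |1| = 1, but T(v) = (1, 1) has norm 2 -- not preserved.
(D) T(x,y) = (-y, x): preserves the norm -- it only permutes the coordinates and/or flips signs, which leaves |x| + |y| unchanged.

Therefore the answer is (D).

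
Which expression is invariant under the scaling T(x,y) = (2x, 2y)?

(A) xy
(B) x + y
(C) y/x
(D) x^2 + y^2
C

Under the uniform scaling T(x,y) = (2x, 2y):
Substitute the transformed coordinates into each option and compare with the original:
(A) xy  ->  (2x)(2y) = 4xy   [differs from xy: not invariant]
(B) x + y  ->  (2x) + (2y) = 2x + 2y   [differs from x + y: not invariant]
(C) y/x  ->  (2y)/(2x) = y/x   [equals y/x: invariant]
(D) x^2 + y^2  ->  (2x)^2 + (2y)^2 = 4x^2 + 4y^2   [differs from x^2 + y^2: not invariant]

Only option (C), y/x, is unchanged by the transformation.
The common factor 2 cancels in a ratio of coordinates, while sums, products and sums of squares pick up factors of 2 or 4.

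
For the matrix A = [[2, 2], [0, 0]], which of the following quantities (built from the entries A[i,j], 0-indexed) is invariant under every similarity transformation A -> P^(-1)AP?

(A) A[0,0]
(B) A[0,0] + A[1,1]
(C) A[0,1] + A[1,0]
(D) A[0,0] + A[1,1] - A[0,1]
B

A[0,0] + A[1,1] is the trace of A. By the cyclic property of the trace, tr(P^(-1)AP) = tr(APP^(-1)) = tr(A), so it is the same for every matrix similar to A.

The other combinations are not similarity invariants. For example, take P = [[1, 1], [1, 2]] (det P = 1), so P^(-1) = [[2, -1], [-1, 1]] and
B = P^(-1)AP = [[8, 12], [-4, -6]].
Evaluating each option on A and on B:
(A) A[0,0]: 2 for A, 8 for B -> changes
(B) A[0,0] + A[1,1]: 2 for A, 2 for B -> unchanged
(C) A[0,1] + A[1,0]: 2 for A, 8 for B -> changes
(D) A[0,0] + A[1,1] - A[0,1]: 0 for A, -10 for B -> changes

Only (B) A[0,0] + A[1,1] = 2 survives (and it does so for every P, not just this one), so it is the invariant.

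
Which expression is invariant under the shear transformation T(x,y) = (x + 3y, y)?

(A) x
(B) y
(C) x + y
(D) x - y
B

Under the shear T(x,y) = (x + 3y, y):
Substitute the transformed coordinates into each option and compare with the original:
(A) x  ->  (x + 3y) = x + 3y   [differs from x: not invariant]
(B) y  ->  (y) = y   [equals y: invariant]
(C) x + y  ->  (x + 3y) + (y) = x + 4y   [differs from x + y: not invariant]
(D) x - y  ->  (x + 3y) - (y) = x + 2y   [differs from x - y: not invariant]

Only option (B), y, is unchanged by the transformation.
A horizontal shear moves points parallel to the x-axis, so the y-coordinate (and any function of y alone) is unchanged.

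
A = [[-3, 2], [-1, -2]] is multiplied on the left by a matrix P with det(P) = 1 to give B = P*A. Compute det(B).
8

By the multiplicative property of determinants, det(B) = det(P*A) = det(P) * det(A) = det(A),
so the determinant is invariant under multiplication by any determinant-1 matrix; we just need det(A).

det(A) = (-3)(-2) - (2)(-1) = 6 - (-2) = 8

Therefore det(B) = 1 * 8 = 8.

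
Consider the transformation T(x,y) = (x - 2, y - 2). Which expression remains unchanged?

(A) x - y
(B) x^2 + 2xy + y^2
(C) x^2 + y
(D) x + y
A

An expression E(x,y) is invariant under T if E(T(x,y)) = E(x,y). Here T(x,y) = (x - 2, y - 2).
Substitute the transformed coordinates into each option and compare with the original:
(A) x - y  ->  (x - 2) - (y - 2) = x - y   [equals x - y: invariant]
(B) x^2 + 2xy + y^2  ->  (x - 2)^2 + 2(x - 2)(y - 2) + (y - 2)^2 = x^2 + 2xy - 8x + y^2 - 8y + 16   [differs from x^2 + 2xy + y^2: not invariant]
(C) x^2 + y  ->  (x - 2)^2 + (y - 2) = x^2 - 4x + y + 2   [differs from x^2 + y: not invariant]
(D) x + y  ->  (x - 2) + (y - 2) = x + y - 4   [differs from x + y: not invariant]

Only option (A), x - y, is unchanged by the transformation.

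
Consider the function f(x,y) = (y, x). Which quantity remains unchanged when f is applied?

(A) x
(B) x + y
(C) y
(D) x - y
B

For f(x,y) = (y, x):
After applying f: x' = y, y' = x. So x' + y' = y + x = x + y.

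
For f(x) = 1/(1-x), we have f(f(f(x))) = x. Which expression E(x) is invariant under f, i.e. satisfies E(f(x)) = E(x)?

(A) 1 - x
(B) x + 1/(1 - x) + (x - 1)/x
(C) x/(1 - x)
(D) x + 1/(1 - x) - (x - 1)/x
B

Replace x by f(x) = 1/(1 - x) in each option and simplify. As a quick numerical cross-check, also compare E(5) with E(f(5)) = E(-1/4).

(A) 1 - x  ->  1 - (1/(1 - x)) = x/(x - 1); check: E(5) = -4 but E(-1/4) = 5/4.   [not invariant]
(B) x + 1/(1 - x) + (x - 1)/x  ->  (1/(1 - x)) + 1/(1 - (1/(1 - x))) + ((1/(1 - x)) - 1)/(1/(1 - x)), which simplifies back to x + 1/(1 - x) + (x - 1)/x; check: E(5) = 111/20, E(-1/4) = 111/20.   [invariant]
(C) x/(1 - x)  ->  (1/(1 - x))/(1 - (1/(1 - x))) = -1/x; check: E(5) = -5/4 but E(-1/4) = -1/5.   [not invariant]
(D) x + 1/(1 - x) - (x - 1)/x  ->  (1/(1 - x)) + 1/(1 - (1/(1 - x))) - ((1/(1 - x)) - 1)/(1/(1 - x)) = (x^2(1 - x) - x + (x - 1)^2)/(x(x - 1)); check: E(5) = 79/20 but E(-1/4) = -89/20.   [not invariant]

Only (B) is unchanged. Indeed f(f(x)) = 1/(1 - 1/(1-x)) = (1-x)/(-x) = (x-1)/x, so E(x) = x + f(x) + f(f(x)) is the sum over the whole 3-cycle; applying f just permutes the three terms cyclically (x -> f(x) -> f(f(x)) -> x), leaving the sum unchanged.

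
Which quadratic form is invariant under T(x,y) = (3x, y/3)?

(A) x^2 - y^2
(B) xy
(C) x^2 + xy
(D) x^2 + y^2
B

T multiplies x by 3 and divides y by 3.
Substitute the transformed coordinates into each option and compare with the original:
(A) x^2 - y^2  ->  (3x)^2 - (y/3)^2 = 9x^2 - y^2/9   [differs from x^2 - y^2: not invariant]
(B) xy  ->  (3x)(y/3) = xy   [equals xy: invariant]
(C) x^2 + xy  ->  (3x)^2 + (3x)(y/3) = 9x^2 + xy   [differs from x^2 + xy: not invariant]
(D) x^2 + y^2  ->  (3x)^2 + (y/3)^2 = 9x^2 + y^2/9   [differs from x^2 + y^2: not invariant]

Only option (B), xy, is unchanged by the transformation.
The factors 3 and 1/3 cancel only in the pure product xy.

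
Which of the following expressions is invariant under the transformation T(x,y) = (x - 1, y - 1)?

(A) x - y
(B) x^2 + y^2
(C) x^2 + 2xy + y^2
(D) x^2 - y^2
A

An expression E(x,y) is invariant under T if E(T(x,y)) = E(x,y). Here T(x,y) = (x - 1, y - 1).
Substitute the transformed coordinates into each option and compare with the original:
(A) x - y  ->  (x - 1) - (y - 1) = x - y   [equals x - y: invariant]
(B) x^2 + y^2  ->  (x - 1)^2 + (y - 1)^2 = x^2 - 2x + y^2 - 2y + 2   [differs from x^2 + y^2: not invariant]
(C) x^2 + 2xy + y^2  ->  (x - 1)^2 + 2(x - 1)(y - 1) + (y - 1)^2 = x^2 + 2xy - 4x + y^2 - 4y + 4   [differs from x^2 + 2xy + y^2: not invariant]
(D) x^2 - y^2  ->  (x - 1)^2 - (y - 1)^2 = x^2 - 2x - y^2 + 2y   [differs from x^2 - y^2: not invariant]

Only option (A), x - y, is unchanged by the transformation.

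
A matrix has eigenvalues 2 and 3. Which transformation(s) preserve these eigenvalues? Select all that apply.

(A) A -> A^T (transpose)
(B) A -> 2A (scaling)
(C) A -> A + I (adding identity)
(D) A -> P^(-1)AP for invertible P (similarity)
A and D

Eigenvalues are preserved by:
1. Similarity transformations: A -> P^(-1)AP (same characteristic polynomial)
2. Transpose: A^T has the same eigenvalues as A

Eigenvalues are NOT preserved by:
- Adding identity: eigenvalues become 2+1, 3+1
- Scaling: eigenvalues become 4, 6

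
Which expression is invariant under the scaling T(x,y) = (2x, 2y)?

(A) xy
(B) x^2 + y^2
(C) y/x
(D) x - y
C

Under the uniform scaling T(x,y) = (2x, 2y):
Substitute the transformed coordinates into each option and compare with the original:
(A) xy  ->  (2x)(2y) = 4xy   [differs from xy: not invariant]
(B) x^2 + y^2  ->  (2x)^2 + (2y)^2 = 4x^2 + 4y^2   [differs from x^2 + y^2: not invariant]
(C) y/x  ->  (2y)/(2x) = y/x   [equals y/x: invariant]
(D) x - y  ->  (2x) - (2y) = 2x - 2y   [differs from x - y: not invariant]

Only option (C), y/x, is unchanged by the transformation.
The common factor 2 cancels in a ratio of coordinates, while sums, products and sums of squares pick up factors of 2 or 4.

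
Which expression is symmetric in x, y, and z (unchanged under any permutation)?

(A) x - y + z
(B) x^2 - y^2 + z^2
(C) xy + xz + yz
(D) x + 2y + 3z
C

A symmetric expression is unchanged when the variables are permuted; here the transformation to test is the swap (x, y) -> (y, x).
A symmetric expression must survive every permutation; the single swap x <-> y already eliminates the distractors, and the keyed expression is also unchanged by x <-> z and y <-> z (each variable enters it in exactly the same way).
Substitute the transformed coordinates into each option and compare with the original:
(A) x - y + z  ->  (y) - (x) + z = -x + y + z   [differs from x - y + z: not invariant]
(B) x^2 - y^2 + z^2  ->  (y)^2 - (x)^2 + z^2 = -x^2 + y^2 + z^2   [differs from x^2 - y^2 + z^2: not invariant]
(C) xy + xz + yz  ->  (y)(x) + (y)z + (x)z = xy + xz + yz   [equals xy + xz + yz: invariant]
(D) x + 2y + 3z  ->  (y) + 2(x) + 3z = 2x + y + 3z   [differs from x + 2y + 3z: not invariant]

Only option (C), xy + xz + yz, is unchanged by the transformation.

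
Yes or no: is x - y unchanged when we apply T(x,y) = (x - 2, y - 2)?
Yes

Substitute T(x,y) = (x - 2, y - 2) into the expression and compare with the original.

Original: x - y
After applying T: (x - 2) - (y - 2) = x - y

This is identical to the original x - y, so the expression is invariant.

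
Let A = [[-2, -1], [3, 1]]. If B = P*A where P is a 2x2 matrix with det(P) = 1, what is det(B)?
1

By the multiplicative property of determinants, det(B) = det(P*A) = det(P) * det(A) = det(A),
so the determinant is invariant under multiplication by any determinant-1 matrix; we just need det(A).

det(A) = (-2)(1) - (-1)(3) = -2 - (-3) = 1

Therefore det(B) = 1 * 1 = 1.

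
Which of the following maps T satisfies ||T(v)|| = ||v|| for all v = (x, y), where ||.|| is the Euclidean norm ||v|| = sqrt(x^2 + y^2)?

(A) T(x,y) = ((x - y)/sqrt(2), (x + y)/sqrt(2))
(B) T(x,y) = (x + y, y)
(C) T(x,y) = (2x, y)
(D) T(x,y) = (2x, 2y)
A

A transformation preserves a norm if ||T(v)|| = ||v|| for every v; a single vector where the norm changes rules an option out.

(A) T(x,y) = ((x - y)/sqrt(2), (x + y)/sqrt(2)): preserves the norm -- it is an orthogonal map (a rotation/reflection), and (sqrt(2)(x - y)/2)^2 + (sqrt(2)(x + y)/2)^2 simplifies to x^2 + y^2.
(B) T(x,y) = (x + y, y): v = (0, 1) has norm sqrt((0)^2 + (1)^2) = 1, but T(v) = (1, 1) has norm sqrt(2) -- not preserved.
(C) T(x,y) = (2x, y): v = (1, 0) has norm sqrt((1)^2 + (0)^2) = 1, but T(v) = (2, 0) has norm 2 -- not preserved.
(D) T(x,y) = (2x, 2y): v = (1, 0) has norm sqrt((1)^2 + (0)^2) = 1, but T(v) = (2, 0) has norm 2 -- not preserved.

Therefore the answer is (A).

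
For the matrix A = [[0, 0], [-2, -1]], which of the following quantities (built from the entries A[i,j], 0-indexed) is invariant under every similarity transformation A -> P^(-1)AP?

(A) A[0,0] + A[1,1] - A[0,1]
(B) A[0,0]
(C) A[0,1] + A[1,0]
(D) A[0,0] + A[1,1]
D

A[0,0] + A[1,1] is the trace of A. By the cyclic property of the trace, tr(P^(-1)AP) = tr(APP^(-1)) = tr(A), so it is the same for every matrix similar to A.

The other combinations are not similarity invariants. For example, take P = [[1, -1], [0, 1]] (det P = 1), so P^(-1) = [[1, 1], [0, 1]] and
B = P^(-1)AP = [[-2, 1], [-2, 1]].
Evaluating each option on A and on B:
(A) A[0,0] + A[1,1] - A[0,1]: -1 for A, -2 for B -> changes
(B) A[0,0]: 0 for A, -2 for B -> changes
(C) A[0,1] + A[1,0]: -2 for A, -1 for B -> changes
(D) A[0,0] + A[1,1]: -1 for A, -1 for B -> unchanged

Only (D) A[0,0] + A[1,1] = -1 survives (and it does so for every P, not just this one), so it is the invariant.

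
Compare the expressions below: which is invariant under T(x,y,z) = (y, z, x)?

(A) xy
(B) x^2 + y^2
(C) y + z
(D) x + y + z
D

Apply T(x,y,z) = (y, z, x) to each option, i.e. replace (x, y, z) by the transformed coordinates.
Substitute the transformed coordinates into each option and compare with the original:
(A) xy  ->  (y)(z) = yz   [differs from xy: not invariant]
(B) x^2 + y^2  ->  (y)^2 + (z)^2 = y^2 + z^2   [differs from x^2 + y^2: not invariant]
(C) y + z  ->  (z) + (x) = x + z   [differs from y + z: not invariant]
(D) x + y + z  ->  (y) + (z) + (x) = x + y + z   [equals x + y + z: invariant]

Only option (D), x + y + z, is unchanged by the transformation.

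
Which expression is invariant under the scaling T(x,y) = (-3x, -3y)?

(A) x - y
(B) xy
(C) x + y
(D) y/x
D

Under the uniform scaling T(x,y) = (-3x, -3y):
Substitute the transformed coordinates into each option and compare with the original:
(A) x - y  ->  (-3x) - (-3y) = -3x + 3y   [differs from x - y: not invariant]
(B) xy  ->  (-3x)(-3y) = 9xy   [differs from xy: not invariant]
(C) x + y  ->  (-3x) + (-3y) = -3x - 3y   [differs from x + y: not invariant]
(D) y/x  ->  (-3y)/(-3x) = y/x   [equals y/x: invariant]

Only option (D), y/x, is unchanged by the transformation.
The common factor -3 cancels in a ratio of coordinates, while sums, products and sums of squares pick up factors of -3 or 9.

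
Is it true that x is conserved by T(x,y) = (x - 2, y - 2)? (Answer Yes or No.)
No

Substitute T(x,y) = (x - 2, y - 2) into the expression and compare with the original.

Original: x
After applying T: (x - 2) = x - 2

This differs from the original x (difference: -2), so the expression is NOT invariant.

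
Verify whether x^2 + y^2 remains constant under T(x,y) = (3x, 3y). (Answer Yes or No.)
No

Substitute T(x,y) = (3x, 3y) into the expression and compare with the original.

Original: x^2 + y^2
After applying T: (3x)^2 + (3y)^2 = 9x^2 + 9y^2

This differs from the original x^2 + y^2 (difference: 8x^2 + 8y^2), so the expression is NOT invariant.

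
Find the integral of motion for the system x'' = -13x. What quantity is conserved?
E = (x')^2 + 13x^2

Multiply the equation by x':
x' * x'' = -13x * x'
The left side is d/dt[(x')^2/2] and the right side is d/dt[-13x^2/2], so
d/dt[(x')^2/2 + 13x^2/2] = 0, i.e. (x')^2/2 + 13x^2/2 = constant.
Multiplying by 2, the integral of motion is E = (x')^2 + 13x^2.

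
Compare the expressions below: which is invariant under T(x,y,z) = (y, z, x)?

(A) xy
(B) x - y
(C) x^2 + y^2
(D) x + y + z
D

Apply T(x,y,z) = (y, z, x) to each option, i.e. replace (x, y, z) by the transformed coordinates.
Substitute the transformed coordinates into each option and compare with the original:
(A) xy  ->  (y)(z) = yz   [differs from xy: not invariant]
(B) x - y  ->  (y) - (z) = y - z   [differs from x - y: not invariant]
(C) x^2 + y^2  ->  (y)^2 + (z)^2 = y^2 + z^2   [differs from x^2 + y^2: not invariant]
(D) x + y + z  ->  (y) + (z) + (x) = x + y + z   [equals x + y + z: invariant]

Only option (D), x + y + z, is unchanged by the transformation.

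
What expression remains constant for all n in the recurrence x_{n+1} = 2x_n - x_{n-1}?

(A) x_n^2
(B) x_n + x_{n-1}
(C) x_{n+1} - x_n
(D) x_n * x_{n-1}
C

For the recurrence x_{n+1} = 2x_n - x_{n-1}:

If x_{n+1} = 2x_n - x_{n-1}, then:
x_{n+1} - x_n = x_n - x_{n-1}
The first difference is constant throughout the sequence.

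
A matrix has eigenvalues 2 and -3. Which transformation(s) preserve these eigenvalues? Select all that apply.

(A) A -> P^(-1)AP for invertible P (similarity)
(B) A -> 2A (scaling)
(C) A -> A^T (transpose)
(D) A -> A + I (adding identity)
A and C

Eigenvalues are preserved by:
1. Similarity transformations: A -> P^(-1)AP (same characteristic polynomial)
2. Transpose: A^T has the same eigenvalues as A

Eigenvalues are NOT preserved by:
- Adding identity: eigenvalues become 2+1, -3+1
- Scaling: eigenvalues become 4, -6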